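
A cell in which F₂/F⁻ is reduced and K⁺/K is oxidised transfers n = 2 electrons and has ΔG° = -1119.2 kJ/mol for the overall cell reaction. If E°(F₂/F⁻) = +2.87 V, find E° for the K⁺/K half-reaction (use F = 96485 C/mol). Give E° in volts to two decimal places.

-2.93 V

E°cell = −ΔG°/(nF) = −(-1119.2×10³)/((2)(96485)) = +5.800 V.
Since F₂/F⁻ is the cathode and K⁺/K the anode, E°cell = E°(F₂/F⁻) − E°(K⁺/K).
So E°(K⁺/K) = E°(F₂/F⁻) − E°cell = (+2.87) − (+5.800) = -2.93 V.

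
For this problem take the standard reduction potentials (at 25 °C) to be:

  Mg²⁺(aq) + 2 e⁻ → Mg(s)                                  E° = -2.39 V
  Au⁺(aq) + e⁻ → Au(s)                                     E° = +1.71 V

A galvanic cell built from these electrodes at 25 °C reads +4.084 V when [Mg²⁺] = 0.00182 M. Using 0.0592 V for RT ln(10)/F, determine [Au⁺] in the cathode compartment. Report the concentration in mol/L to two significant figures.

Au⁺/Au is the cathode, Mg²⁺/Mg the anode: E°cell = +4.10 V, n = 2.
Overall reaction: 2 Au⁺(aq) + Mg(s) → 2 Au(s) + Mg²⁺(aq); Q = [Mg²⁺]^1/[Au⁺]^2.
From E = E° − (0.0592/n) log Q: log Q = (E° − E)·n/0.0592 = (+4.10 − (+4.084))·2/0.0592 = 0.5405.
So 2·log[Au⁺] = 1·log(0.00182) − log Q = -2.7399 − (0.5405) = -3.2804; log[Au⁺] = -3.2804 / 2 = -1.6402; [Au⁺] = 10^(-1.6402) ≈ 0.023 M.

0.023 M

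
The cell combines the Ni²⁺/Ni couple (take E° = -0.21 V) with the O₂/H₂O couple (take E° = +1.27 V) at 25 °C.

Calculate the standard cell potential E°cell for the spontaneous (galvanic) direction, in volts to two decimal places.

+1.48 V

The O₂/H₂O couple has the higher reduction potential, so it is the cathode; Ni²⁺/Ni is oxidised at the anode.
E°cell = E°(cathode) − E°(anode) = (+1.27) − (-0.21) = +1.48 V.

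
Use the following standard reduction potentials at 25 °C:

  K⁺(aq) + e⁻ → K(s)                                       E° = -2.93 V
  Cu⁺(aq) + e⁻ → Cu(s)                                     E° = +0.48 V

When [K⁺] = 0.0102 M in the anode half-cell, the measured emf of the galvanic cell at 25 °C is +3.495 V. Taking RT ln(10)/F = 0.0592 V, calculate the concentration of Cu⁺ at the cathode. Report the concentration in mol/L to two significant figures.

0.28 M

Cu⁺/Cu is the cathode, K⁺/K the anode: E°cell = +3.41 V, n = 1.
Overall reaction: Cu⁺(aq) + K(s) → Cu(s) + K⁺(aq); Q = [K⁺]^1/[Cu⁺]^1.
From E = E° − (0.0592/n) log Q: log Q = (E° − E)·n/0.0592 = (+3.41 − (+3.495))·1/0.0592 = -1.4358.
So 1·log[Cu⁺] = 1·log(0.0102) − log Q = -1.9914 − (-1.4358) = -0.5556; [Cu⁺] = 10^(-0.5556) ≈ 0.28 M.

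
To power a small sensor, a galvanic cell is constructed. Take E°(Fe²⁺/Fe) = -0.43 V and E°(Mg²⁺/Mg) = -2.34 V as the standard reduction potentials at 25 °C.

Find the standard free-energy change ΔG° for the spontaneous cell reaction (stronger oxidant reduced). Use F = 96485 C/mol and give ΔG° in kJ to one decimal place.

-368.6 kJ

Fe²⁺/Fe (E° = -0.43 V) is the cathode; Mg²⁺/Mg (E° = -2.34 V) is the anode, so E°cell = +1.91 V.
Balancing electrons gives n = 2 (lcm of 2 and 2).
ΔG° = −nFE° = −(2)(96485)(+1.91) = -368,573 J = -368.6 kJ.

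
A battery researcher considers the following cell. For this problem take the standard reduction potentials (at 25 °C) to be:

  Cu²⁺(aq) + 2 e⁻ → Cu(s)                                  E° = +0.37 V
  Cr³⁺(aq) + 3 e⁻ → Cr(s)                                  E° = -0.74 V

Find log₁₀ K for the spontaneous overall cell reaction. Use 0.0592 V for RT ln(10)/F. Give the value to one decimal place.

112.5

Cathode: Cu²⁺/Cu; anode: Cr³⁺/Cr. E°cell = +1.11 V, n = 6.
log K = nE°cell / 0.0592 = (6)(+1.11) / 0.0592 = 112.5.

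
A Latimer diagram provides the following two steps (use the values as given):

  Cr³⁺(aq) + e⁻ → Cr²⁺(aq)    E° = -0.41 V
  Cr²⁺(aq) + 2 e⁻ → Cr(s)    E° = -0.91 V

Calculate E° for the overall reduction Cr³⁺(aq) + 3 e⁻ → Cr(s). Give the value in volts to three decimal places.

Standard free energies of sequential steps add: ΔG°₃ = ΔG°₁ + ΔG°₂, so n₃E°₃ = n₁E°₁ + n₂E°₂.
E°₃ = (1×-0.41 + 2×-0.91) / 3 = (-2.230) / 3 = -0.743 V.

-0.743 V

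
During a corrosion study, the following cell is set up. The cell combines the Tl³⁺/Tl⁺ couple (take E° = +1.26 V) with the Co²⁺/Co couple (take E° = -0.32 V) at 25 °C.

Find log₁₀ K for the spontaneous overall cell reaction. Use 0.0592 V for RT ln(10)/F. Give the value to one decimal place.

53.4

Cathode: Tl³⁺/Tl⁺; anode: Co²⁺/Co. E°cell = +1.58 V, n = 2.
log K = nE°cell / 0.0592 = (2)(+1.58) / 0.0592 = 53.4.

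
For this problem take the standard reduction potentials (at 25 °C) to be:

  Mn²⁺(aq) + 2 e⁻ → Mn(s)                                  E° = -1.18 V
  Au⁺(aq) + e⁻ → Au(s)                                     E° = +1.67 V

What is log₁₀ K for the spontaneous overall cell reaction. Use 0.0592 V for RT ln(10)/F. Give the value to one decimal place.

Cathode: Au⁺/Au; anode: Mn²⁺/Mn. E°cell = +2.85 V, n = 2.
log K = nE°cell / 0.0592 = (2)(+2.85) / 0.0592 = 96.3.

96.3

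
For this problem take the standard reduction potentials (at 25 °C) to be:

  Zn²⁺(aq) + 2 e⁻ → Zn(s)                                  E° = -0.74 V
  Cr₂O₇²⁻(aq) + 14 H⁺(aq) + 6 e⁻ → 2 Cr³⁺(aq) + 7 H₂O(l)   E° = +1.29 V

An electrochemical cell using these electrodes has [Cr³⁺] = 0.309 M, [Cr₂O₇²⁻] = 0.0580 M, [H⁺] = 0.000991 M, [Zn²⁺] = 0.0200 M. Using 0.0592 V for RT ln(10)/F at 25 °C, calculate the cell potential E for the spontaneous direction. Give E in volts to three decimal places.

Cr₂O₇²⁻/Cr³⁺ is the cathode (higher E°), Zn²⁺/Zn the anode: E°cell = +1.29 − (-0.74) = +2.03 V, n = 6.
Overall: Cr₂O₇²⁻(aq) + 14 H⁺(aq) + 3 Zn(s) → 2 Cr³⁺(aq) + 7 H₂O(l) + 3 Zn²⁺(aq)
Q = [Cr³⁺]^2·[Zn²⁺]^3 / ([Cr₂O₇²⁻]·[H⁺]^14); log Q = 37.175.
E = E° − (0.0592/n) log Q = +2.03 − (0.0592/6)(37.175) = +1.663 V.

+1.663 V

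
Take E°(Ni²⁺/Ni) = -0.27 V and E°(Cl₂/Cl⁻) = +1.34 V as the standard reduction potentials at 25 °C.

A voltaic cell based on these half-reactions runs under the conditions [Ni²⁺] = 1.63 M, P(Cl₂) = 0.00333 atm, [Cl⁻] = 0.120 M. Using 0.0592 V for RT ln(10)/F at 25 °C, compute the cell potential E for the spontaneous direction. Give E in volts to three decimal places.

Cl₂/Cl⁻ is the cathode (higher E°), Ni²⁺/Ni the anode: E°cell = +1.34 − (-0.27) = +1.61 V, n = 2.
Overall: Cl₂(g) + Ni(s) → 2 Cl⁻(aq) + Ni²⁺(aq)
Q = [Cl⁻]^2·[Ni²⁺] / (P(Cl₂)); log Q = 0.848.
E = E° − (0.0592/n) log Q = +1.61 − (0.0592/2)(0.848) = +1.585 V.

+1.585 V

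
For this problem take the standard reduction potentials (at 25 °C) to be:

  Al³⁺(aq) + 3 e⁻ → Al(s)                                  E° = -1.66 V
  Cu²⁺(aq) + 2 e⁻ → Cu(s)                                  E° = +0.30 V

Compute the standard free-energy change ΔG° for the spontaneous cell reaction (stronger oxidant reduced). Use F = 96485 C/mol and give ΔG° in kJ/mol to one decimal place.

Cu²⁺/Cu (E° = +0.30 V) is the cathode; Al³⁺/Al (E° = -1.66 V) is the anode, so E°cell = +1.96 V.
Balancing electrons gives n = 6 (lcm of 2 and 3).
ΔG° = −nFE° = −(6)(96485)(+1.96) = -1,134,664 J = -1134.7 kJ/mol.

-1134.7 kJ/mol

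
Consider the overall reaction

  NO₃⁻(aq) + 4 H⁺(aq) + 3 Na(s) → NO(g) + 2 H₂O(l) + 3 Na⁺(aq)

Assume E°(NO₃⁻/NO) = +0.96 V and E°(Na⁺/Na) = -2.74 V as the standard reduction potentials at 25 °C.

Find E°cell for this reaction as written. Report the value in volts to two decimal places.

The NO₃⁻/NO couple has the higher reduction potential, so it is the cathode; Na⁺/Na is oxidised at the anode.
E°cell = E°(cathode) − E°(anode) = (+0.96) − (-2.74) = +3.70 V.

+3.70 V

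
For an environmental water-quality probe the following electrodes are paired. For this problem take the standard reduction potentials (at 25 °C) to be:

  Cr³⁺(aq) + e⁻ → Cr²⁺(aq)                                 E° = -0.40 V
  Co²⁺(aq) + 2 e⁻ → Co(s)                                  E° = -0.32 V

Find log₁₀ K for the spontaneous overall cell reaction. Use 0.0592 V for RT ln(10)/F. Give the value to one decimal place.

Cathode: Co²⁺/Co; anode: Cr³⁺/Cr²⁺. E°cell = +0.08 V, n = 2.
log K = nE°cell / 0.0592 = (2)(+0.08) / 0.0592 = 2.7.

2.7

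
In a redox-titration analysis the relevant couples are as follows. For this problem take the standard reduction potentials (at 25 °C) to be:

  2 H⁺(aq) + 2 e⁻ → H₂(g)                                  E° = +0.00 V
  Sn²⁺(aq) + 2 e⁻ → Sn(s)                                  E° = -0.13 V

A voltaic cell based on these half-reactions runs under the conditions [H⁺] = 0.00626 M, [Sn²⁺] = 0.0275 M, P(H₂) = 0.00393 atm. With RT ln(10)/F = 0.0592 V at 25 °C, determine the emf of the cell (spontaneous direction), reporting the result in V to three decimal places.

+0.117 V

H⁺/H₂ is the cathode (higher E°), Sn²⁺/Sn the anode: E°cell = +0.00 − (-0.13) = +0.13 V, n = 2.
Overall: 2 H⁺(aq) + Sn(s) → H₂(g) + Sn²⁺(aq)
Q = P(H₂)·[Sn²⁺] / ([H⁺]^2); log Q = 0.441.
E = E° − (0.0592/n) log Q = +0.13 − (0.0592/2)(0.441) = +0.117 V.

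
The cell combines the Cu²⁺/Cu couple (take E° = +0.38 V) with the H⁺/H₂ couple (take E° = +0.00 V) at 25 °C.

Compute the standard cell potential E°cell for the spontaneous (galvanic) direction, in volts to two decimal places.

The Cu²⁺/Cu couple has the higher reduction potential, so it is the cathode; H⁺/H₂ is oxidised at the anode.
E°cell = E°(cathode) − E°(anode) = (+0.38) − (+0.00) = +0.38 V.
Since E°cell > 0, the reaction is spontaneous under standard conditions.

+0.38 V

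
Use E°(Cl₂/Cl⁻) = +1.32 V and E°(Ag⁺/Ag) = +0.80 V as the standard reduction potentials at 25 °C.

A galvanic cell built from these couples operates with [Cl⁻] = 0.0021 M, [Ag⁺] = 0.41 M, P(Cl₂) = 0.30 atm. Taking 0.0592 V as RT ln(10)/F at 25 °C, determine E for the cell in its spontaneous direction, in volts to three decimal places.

+0.686 V

Cl₂/Cl⁻ is the cathode (higher E°), Ag⁺/Ag the anode: E°cell = +1.32 − (+0.80) = +0.52 V, n = 2.
Overall: Cl₂(g) + 2 Ag(s) → 2 Cl⁻(aq) + 2 Ag⁺(aq)
Q = [Cl⁻]^2·[Ag⁺]^2 / (P(Cl₂)); log Q = -5.607.
E = E° − (0.0592/n) log Q = +0.52 − (0.0592/2)(-5.607) = +0.686 V.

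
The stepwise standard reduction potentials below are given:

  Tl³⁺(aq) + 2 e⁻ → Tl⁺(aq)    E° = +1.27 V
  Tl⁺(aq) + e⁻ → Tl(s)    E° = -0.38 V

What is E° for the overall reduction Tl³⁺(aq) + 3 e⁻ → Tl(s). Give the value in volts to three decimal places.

+0.720 V

Since ΔG° = −nFE° is additive over sequential reductions, n₃E°₃ = n₁E°₁ + n₂E°₂.
E°₃ = (2×+1.27 + 1×-0.38) / 3 = (+2.160) / 3 = +0.720 V.
E° values themselves are not directly additive — weighting by electron count is essential.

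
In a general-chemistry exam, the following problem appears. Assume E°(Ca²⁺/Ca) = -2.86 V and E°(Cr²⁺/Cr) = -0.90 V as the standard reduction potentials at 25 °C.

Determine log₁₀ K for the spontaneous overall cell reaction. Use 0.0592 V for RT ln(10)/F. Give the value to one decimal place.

Cathode: Cr²⁺/Cr; anode: Ca²⁺/Ca. E°cell = +1.96 V, n = 2.
log K = nE°cell / 0.0592 = (2)(+1.96) / 0.0592 = 66.2.

66.2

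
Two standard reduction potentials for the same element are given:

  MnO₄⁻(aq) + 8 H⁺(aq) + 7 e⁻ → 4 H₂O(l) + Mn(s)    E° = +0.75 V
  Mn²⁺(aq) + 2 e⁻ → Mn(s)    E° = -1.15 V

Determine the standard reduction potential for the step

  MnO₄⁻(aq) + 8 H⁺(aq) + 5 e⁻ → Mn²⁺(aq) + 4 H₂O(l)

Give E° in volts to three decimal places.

+1.510 V

Sequential free energies add, so n₃E°₃ = n₁E°₁ + n₂E°₂.
With n₃ = 7, and the known step contributing 2×(-1.15) V, the unknown satisfies 5·E° = 7×(+0.75) − 2×(-1.15) = +7.550.
E° = +7.550 / 5 = +1.510 V.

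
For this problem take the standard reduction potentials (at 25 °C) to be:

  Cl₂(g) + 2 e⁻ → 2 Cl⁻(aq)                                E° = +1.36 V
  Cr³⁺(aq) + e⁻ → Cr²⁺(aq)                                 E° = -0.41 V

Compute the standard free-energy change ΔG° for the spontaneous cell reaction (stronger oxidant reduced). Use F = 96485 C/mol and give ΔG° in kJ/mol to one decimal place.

-341.6 kJ/mol

Cl₂/Cl⁻ (E° = +1.36 V) is the cathode; Cr³⁺/Cr²⁺ (E° = -0.41 V) is the anode, so E°cell = +1.77 V.
Balancing electrons gives n = 2 (lcm of 2 and 1).
ΔG° = −nFE° = −(2)(96485)(+1.77) = -341,557 J = -341.6 kJ/mol.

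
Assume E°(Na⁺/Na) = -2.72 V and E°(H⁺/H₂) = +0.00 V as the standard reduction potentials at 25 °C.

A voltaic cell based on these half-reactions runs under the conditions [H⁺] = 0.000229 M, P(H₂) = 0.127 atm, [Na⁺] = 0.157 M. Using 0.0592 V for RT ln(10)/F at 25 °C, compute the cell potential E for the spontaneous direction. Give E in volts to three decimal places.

+2.579 V

H⁺/H₂ is the cathode (higher E°), Na⁺/Na the anode: E°cell = +0.00 − (-2.72) = +2.72 V, n = 2.
Overall: 2 H⁺(aq) + 2 Na(s) → H₂(g) + 2 Na⁺(aq)
Q = P(H₂)·[Na⁺]^2 / ([H⁺]^2); log Q = 4.776.
E = E° − (0.0592/n) log Q = +2.72 − (0.0592/2)(4.776) = +2.579 V.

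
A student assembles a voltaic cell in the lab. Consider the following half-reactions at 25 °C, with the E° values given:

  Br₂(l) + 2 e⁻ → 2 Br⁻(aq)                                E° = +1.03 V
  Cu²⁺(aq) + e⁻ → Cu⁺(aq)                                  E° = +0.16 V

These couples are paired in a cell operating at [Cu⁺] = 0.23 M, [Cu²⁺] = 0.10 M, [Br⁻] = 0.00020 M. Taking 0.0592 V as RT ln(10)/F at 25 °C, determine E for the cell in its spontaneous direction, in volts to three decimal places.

Br₂/Br⁻ is the cathode (higher E°), Cu²⁺/Cu⁺ the anode: E°cell = +1.03 − (+0.16) = +0.87 V, n = 2.
Overall: Br₂(l) + 2 Cu⁺(aq) → 2 Br⁻(aq) + 2 Cu²⁺(aq)
Q = [Br⁻]^2·[Cu²⁺]^2 / ([Cu⁺]^2); log Q = -8.121.
E = E° − (0.0592/n) log Q = +0.87 − (0.0592/2)(-8.121) = +1.110 V.

+1.110 V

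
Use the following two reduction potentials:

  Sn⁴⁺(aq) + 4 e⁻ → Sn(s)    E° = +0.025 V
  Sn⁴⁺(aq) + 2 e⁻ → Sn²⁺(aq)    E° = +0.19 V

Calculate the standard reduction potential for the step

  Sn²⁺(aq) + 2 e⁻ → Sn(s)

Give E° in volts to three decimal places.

Sequential free energies add, so n₃E°₃ = n₁E°₁ + n₂E°₂.
With n₃ = 4, and the known step contributing 2×(+0.19) V, the unknown satisfies 2·E° = 4×(+0.025) − 2×(+0.19) = -0.280.
E° = -0.280 / 2 = -0.140 V.

-0.140 V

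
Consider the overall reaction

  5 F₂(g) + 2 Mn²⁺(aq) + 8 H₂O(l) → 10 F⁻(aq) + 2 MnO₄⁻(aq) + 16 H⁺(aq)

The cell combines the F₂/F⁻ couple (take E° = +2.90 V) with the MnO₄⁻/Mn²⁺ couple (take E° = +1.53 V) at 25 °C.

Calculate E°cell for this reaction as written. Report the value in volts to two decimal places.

The F₂/F⁻ couple has the higher reduction potential, so it is the cathode; MnO₄⁻/Mn²⁺ is oxidised at the anode.
E°cell = E°(cathode) − E°(anode) = (+2.90) − (+1.53) = +1.37 V.

+1.37 V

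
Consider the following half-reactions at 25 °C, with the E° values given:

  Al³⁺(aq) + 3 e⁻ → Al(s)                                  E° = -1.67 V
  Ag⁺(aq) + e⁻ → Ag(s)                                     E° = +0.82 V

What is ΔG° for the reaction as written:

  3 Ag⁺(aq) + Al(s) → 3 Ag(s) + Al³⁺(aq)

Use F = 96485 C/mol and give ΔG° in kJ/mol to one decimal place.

As written, Ag⁺/Ag is reduced (cathode) and Al³⁺/Al is oxidised (anode), so E°cell = (+0.82) − (-1.67) = +2.49 V.
Balancing electrons gives n = 3.
ΔG° = −nFE° = −(3)(96485)(+2.49) = -720,743 J = -720.7 kJ/mol.

-720.7 kJ/mol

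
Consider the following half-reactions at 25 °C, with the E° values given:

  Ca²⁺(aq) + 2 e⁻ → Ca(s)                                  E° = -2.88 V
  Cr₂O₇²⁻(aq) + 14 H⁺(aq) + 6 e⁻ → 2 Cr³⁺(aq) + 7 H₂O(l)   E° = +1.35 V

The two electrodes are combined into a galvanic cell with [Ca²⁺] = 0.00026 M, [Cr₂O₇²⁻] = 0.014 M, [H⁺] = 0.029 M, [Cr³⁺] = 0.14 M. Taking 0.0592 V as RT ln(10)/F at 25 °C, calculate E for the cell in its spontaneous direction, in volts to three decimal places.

Cr₂O₇²⁻/Cr³⁺ is the cathode (higher E°), Ca²⁺/Ca the anode: E°cell = +1.35 − (-2.88) = +4.23 V, n = 6.
Overall: Cr₂O₇²⁻(aq) + 14 H⁺(aq) + 3 Ca(s) → 2 Cr³⁺(aq) + 7 H₂O(l) + 3 Ca²⁺(aq)
Q = [Cr³⁺]^2·[Ca²⁺]^3 / ([Cr₂O₇²⁻]·[H⁺]^14); log Q = 10.917.
E = E° − (0.0592/n) log Q = +4.23 − (0.0592/6)(10.917) = +4.122 V.

+4.122 V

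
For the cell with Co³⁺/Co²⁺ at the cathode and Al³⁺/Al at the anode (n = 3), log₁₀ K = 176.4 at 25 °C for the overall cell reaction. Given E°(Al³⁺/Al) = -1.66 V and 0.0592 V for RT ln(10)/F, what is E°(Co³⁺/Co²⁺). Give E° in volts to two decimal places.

E°cell = (0.0592/n)·log K = (0.0592/3)(176.4) = +3.481 V.
Since Co³⁺/Co²⁺ is the cathode and Al³⁺/Al the anode, E°cell = E°(Co³⁺/Co²⁺) − E°(Al³⁺/Al).
So E°(Co³⁺/Co²⁺) = E°cell + E°(Al³⁺/Al) = +3.481 + (-1.66) = +1.82 V.

+1.82 V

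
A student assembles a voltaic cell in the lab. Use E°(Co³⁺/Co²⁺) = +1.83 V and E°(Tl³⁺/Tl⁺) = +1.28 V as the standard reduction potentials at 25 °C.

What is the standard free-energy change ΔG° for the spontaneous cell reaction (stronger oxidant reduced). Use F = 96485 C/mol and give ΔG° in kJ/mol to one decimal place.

-106.1 kJ/mol

Co³⁺/Co²⁺ (E° = +1.83 V) is the cathode; Tl³⁺/Tl⁺ (E° = +1.28 V) is the anode, so E°cell = +0.55 V.
Balancing electrons gives n = 2 (lcm of 1 and 2).
ΔG° = −nFE° = −(2)(96485)(+0.55) = -106,134 J = -106.1 kJ/mol.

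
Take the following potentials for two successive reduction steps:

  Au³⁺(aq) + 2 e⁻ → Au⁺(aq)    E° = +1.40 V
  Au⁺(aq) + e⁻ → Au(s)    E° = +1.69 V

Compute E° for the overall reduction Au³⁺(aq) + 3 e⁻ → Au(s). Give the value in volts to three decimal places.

Since ΔG° = −nFE° is additive over sequential reductions, n₃E°₃ = n₁E°₁ + n₂E°₂.
E°₃ = (2×+1.40 + 1×+1.69) / 3 = (+4.490) / 3 = +1.497 V.

+1.497 V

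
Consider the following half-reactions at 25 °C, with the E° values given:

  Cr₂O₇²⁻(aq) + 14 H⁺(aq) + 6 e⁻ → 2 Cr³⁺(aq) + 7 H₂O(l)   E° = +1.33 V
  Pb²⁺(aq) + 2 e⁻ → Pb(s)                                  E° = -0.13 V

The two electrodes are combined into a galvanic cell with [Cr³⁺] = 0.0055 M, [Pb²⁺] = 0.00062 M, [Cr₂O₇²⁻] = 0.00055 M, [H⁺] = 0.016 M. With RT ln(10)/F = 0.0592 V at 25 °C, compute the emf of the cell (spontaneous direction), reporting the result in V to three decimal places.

Cr₂O₇²⁻/Cr³⁺ is the cathode (higher E°), Pb²⁺/Pb the anode: E°cell = +1.33 − (-0.13) = +1.46 V, n = 6.
Overall: Cr₂O₇²⁻(aq) + 14 H⁺(aq) + 3 Pb(s) → 2 Cr³⁺(aq) + 7 H₂O(l) + 3 Pb²⁺(aq)
Q = [Cr³⁺]^2·[Pb²⁺]^3 / ([Cr₂O₇²⁻]·[H⁺]^14); log Q = 14.260.
E = E° − (0.0592/n) log Q = +1.46 − (0.0592/6)(14.260) = +1.319 V.

+1.319 V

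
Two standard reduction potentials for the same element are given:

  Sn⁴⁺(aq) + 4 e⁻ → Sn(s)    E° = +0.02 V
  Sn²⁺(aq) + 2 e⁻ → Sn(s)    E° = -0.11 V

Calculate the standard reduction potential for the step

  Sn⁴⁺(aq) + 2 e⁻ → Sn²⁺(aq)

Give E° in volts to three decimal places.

+0.150 V

Sequential free energies add, so n₃E°₃ = n₁E°₁ + n₂E°₂.
With n₃ = 4, and the known step contributing 2×(-0.11) V, the unknown satisfies 2·E° = 4×(+0.02) − 2×(-0.11) = +0.300.
E° = +0.300 / 2 = +0.150 V.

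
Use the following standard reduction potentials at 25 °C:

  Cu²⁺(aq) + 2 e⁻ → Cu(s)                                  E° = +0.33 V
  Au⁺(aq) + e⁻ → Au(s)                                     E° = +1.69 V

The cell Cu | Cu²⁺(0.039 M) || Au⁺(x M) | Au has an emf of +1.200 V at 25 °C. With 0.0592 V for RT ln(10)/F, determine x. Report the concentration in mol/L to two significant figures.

0.00039 M

Au⁺/Au is the cathode, Cu²⁺/Cu the anode: E°cell = +1.36 V, n = 2.
Overall reaction: 2 Au⁺(aq) + Cu(s) → 2 Au(s) + Cu²⁺(aq); Q = [Cu²⁺]^1/[Au⁺]^2.
From E = E° − (0.0592/n) log Q: log Q = (E° − E)·n/0.0592 = (+1.36 − (+1.200))·2/0.0592 = 5.4054.
So 2·log[Au⁺] = 1·log(0.039) − log Q = -1.4089 − (5.4054) = -6.8143; log[Au⁺] = -6.8143 / 2 = -3.4072; [Au⁺] = 10^(-3.4072) ≈ 0.00039 M.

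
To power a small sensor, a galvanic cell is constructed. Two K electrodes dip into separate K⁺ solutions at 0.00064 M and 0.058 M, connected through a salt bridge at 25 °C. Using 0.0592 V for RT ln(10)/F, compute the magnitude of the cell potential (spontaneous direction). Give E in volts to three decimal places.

+0.116 V

For a concentration cell E°cell = 0. The 0.058 M side is the cathode (reduction is favoured where [K⁺] is higher).
With n = 1, E = −(0.0592/1) log([K⁺]ₐₙ/[K⁺]꜀ₐₜ) = −(0.0592/1) log(0.00064/0.058) = −(0.0592/1)(-1.957) = +0.116 V.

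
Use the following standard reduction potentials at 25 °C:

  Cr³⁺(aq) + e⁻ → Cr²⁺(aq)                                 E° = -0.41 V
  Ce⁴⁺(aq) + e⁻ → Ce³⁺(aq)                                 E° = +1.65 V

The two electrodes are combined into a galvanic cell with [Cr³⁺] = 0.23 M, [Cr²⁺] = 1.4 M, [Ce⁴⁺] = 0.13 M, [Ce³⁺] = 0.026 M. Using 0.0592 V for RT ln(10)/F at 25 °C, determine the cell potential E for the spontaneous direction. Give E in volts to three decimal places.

+2.148 V

Ce⁴⁺/Ce³⁺ is the cathode (higher E°), Cr³⁺/Cr²⁺ the anode: E°cell = +1.65 − (-0.41) = +2.06 V, n = 1.
Overall: Ce⁴⁺(aq) + Cr²⁺(aq) → Ce³⁺(aq) + Cr³⁺(aq)
Q = [Ce³⁺]·[Cr³⁺] / ([Ce⁴⁺]·[Cr²⁺]); log Q = -1.483.
E = E° − (0.0592/n) log Q = +2.06 − (0.0592/1)(-1.483) = +2.148 V.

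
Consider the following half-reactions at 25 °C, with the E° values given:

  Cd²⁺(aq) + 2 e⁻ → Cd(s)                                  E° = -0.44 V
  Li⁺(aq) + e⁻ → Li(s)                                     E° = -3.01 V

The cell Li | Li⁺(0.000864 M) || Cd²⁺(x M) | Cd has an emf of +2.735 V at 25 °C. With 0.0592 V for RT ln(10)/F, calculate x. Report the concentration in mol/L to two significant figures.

0.28 M

Cd²⁺/Cd is the cathode, Li⁺/Li the anode: E°cell = +2.57 V, n = 2.
Overall reaction: Cd²⁺(aq) + 2 Li(s) → Cd(s) + 2 Li⁺(aq); Q = [Li⁺]^2/[Cd²⁺]^1.
From E = E° − (0.0592/n) log Q: log Q = (E° − E)·n/0.0592 = (+2.57 − (+2.735))·2/0.0592 = -5.5743.
So 1·log[Cd²⁺] = 2·log(0.000864) − log Q = -6.1270 − (-5.5743) = -0.5527; [Cd²⁺] = 10^(-0.5527) ≈ 0.28 M.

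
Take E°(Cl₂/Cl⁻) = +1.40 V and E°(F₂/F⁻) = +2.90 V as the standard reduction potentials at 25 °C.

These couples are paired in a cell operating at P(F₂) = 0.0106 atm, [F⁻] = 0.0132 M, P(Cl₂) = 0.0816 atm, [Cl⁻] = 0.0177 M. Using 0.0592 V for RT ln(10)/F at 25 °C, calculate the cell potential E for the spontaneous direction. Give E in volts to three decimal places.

F₂/F⁻ is the cathode (higher E°), Cl₂/Cl⁻ the anode: E°cell = +2.90 − (+1.40) = +1.50 V, n = 2.
Overall: F₂(g) + 2 Cl⁻(aq) → 2 F⁻(aq) + Cl₂(g)
Q = [F⁻]^2·P(Cl₂) / (P(F₂)·[Cl⁻]^2); log Q = 0.632.
E = E° − (0.0592/n) log Q = +1.50 − (0.0592/2)(0.632) = +1.481 V.

+1.481 V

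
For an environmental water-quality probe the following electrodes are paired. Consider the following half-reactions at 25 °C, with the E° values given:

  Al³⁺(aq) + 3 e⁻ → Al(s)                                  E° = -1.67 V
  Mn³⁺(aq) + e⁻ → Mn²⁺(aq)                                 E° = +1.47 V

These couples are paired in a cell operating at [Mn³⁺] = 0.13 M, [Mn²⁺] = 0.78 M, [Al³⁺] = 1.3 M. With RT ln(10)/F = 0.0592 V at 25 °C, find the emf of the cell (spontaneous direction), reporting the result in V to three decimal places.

+3.092 V

Mn³⁺/Mn²⁺ is the cathode (higher E°), Al³⁺/Al the anode: E°cell = +1.47 − (-1.67) = +3.14 V, n = 3.
Overall: 3 Mn³⁺(aq) + Al(s) → 3 Mn²⁺(aq) + Al³⁺(aq)
Q = [Mn²⁺]^3·[Al³⁺] / ([Mn³⁺]^3); log Q = 2.448.
E = E° − (0.0592/n) log Q = +3.14 − (0.0592/3)(2.448) = +3.092 V.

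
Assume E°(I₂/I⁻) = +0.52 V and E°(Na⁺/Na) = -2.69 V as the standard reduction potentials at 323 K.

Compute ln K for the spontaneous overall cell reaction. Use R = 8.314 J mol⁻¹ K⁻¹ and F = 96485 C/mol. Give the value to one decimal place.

Cathode: I₂/I⁻; anode: Na⁺/Na. E°cell = (+0.52) − (-2.69) = +3.21 V, with n = 2.
ΔG° = −nFE° = −RT ln K, so ln K = nFE°/(RT) = (2)(96485)(+3.21) / ((8.314)(323)) = 230.665.

230.7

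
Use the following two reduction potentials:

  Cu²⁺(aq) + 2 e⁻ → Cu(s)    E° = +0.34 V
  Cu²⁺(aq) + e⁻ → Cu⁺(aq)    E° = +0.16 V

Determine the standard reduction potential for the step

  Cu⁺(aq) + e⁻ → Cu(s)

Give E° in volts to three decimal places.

Sequential free energies add, so n₃E°₃ = n₁E°₁ + n₂E°₂.
With n₃ = 2, and the known step contributing 1×(+0.16) V, the unknown satisfies 1·E° = 2×(+0.34) − 1×(+0.16) = +0.520.
E° = +0.520 / 1 = +0.520 V.

+0.520 V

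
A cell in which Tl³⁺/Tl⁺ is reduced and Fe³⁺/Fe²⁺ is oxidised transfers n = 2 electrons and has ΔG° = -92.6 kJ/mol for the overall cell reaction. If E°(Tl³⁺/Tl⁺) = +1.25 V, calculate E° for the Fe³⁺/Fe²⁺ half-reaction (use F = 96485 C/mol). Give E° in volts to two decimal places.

E°cell = −ΔG°/(nF) = −(-92.6×10³)/((2)(96485)) = +0.480 V.
Since Tl³⁺/Tl⁺ is the cathode and Fe³⁺/Fe²⁺ the anode, E°cell = E°(Tl³⁺/Tl⁺) − E°(Fe³⁺/Fe²⁺).
So E°(Fe³⁺/Fe²⁺) = E°(Tl³⁺/Tl⁺) − E°cell = (+1.25) − (+0.480) = +0.77 V.

+0.77 V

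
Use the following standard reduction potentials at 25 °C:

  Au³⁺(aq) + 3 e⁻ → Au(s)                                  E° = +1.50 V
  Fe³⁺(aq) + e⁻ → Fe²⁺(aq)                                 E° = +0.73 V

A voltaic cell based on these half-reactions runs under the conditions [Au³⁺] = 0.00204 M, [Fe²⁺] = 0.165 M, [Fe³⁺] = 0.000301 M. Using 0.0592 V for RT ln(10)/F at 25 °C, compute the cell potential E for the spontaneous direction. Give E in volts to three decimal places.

+0.879 V

Au³⁺/Au is the cathode (higher E°), Fe³⁺/Fe²⁺ the anode: E°cell = +1.50 − (+0.73) = +0.77 V, n = 3.
Overall: Au³⁺(aq) + 3 Fe²⁺(aq) → Au(s) + 3 Fe³⁺(aq)
Q = [Fe³⁺]^3 / ([Au³⁺]·[Fe²⁺]^3); log Q = -5.526.
E = E° − (0.0592/n) log Q = +0.77 − (0.0592/3)(-5.526) = +0.879 V.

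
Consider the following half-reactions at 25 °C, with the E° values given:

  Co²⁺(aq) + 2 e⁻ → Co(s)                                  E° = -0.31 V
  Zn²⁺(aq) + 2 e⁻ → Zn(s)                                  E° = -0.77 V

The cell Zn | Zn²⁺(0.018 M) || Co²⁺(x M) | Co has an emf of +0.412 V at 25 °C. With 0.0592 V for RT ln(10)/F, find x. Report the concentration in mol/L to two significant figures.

Co²⁺/Co is the cathode, Zn²⁺/Zn the anode: E°cell = +0.46 V, n = 2.
Overall reaction: Co²⁺(aq) + Zn(s) → Co(s) + Zn²⁺(aq); Q = [Zn²⁺]^1/[Co²⁺]^1.
From E = E° − (0.0592/n) log Q: log Q = (E° − E)·n/0.0592 = (+0.46 − (+0.412))·2/0.0592 = 1.6216.
So 1·log[Co²⁺] = 1·log(0.018) − log Q = -1.7447 − (1.6216) = -3.3663; [Co²⁺] = 10^(-3.3663) ≈ 0.00043 M.

0.00043 M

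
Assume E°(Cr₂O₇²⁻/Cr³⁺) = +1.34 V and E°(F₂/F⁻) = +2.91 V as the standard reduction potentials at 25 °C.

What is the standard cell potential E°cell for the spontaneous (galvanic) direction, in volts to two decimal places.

The F₂/F⁻ couple has the higher reduction potential, so it is the cathode; Cr₂O₇²⁻/Cr³⁺ is oxidised at the anode.
E°cell = E°(cathode) − E°(anode) = (+2.91) − (+1.34) = +1.57 V.
Since E°cell > 0, the reaction is spontaneous under standard conditions.

+1.57 V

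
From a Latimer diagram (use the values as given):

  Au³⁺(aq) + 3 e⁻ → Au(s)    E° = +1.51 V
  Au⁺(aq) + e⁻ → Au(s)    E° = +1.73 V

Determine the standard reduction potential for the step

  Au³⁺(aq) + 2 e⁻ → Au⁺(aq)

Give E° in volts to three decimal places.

+1.400 V

Sequential free energies add, so n₃E°₃ = n₁E°₁ + n₂E°₂.
With n₃ = 3, and the known step contributing 1×(+1.73) V, the unknown satisfies 2·E° = 3×(+1.51) − 1×(+1.73) = +2.800.
E° = +2.800 / 2 = +1.400 V.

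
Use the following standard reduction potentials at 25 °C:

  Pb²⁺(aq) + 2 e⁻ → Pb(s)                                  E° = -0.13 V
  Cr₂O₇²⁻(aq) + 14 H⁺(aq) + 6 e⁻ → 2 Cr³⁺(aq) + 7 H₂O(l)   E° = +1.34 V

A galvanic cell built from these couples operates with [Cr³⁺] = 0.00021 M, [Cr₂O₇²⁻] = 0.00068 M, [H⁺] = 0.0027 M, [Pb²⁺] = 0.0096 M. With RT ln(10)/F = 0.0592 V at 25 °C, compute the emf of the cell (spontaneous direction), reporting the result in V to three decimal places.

+1.216 V

Cr₂O₇²⁻/Cr³⁺ is the cathode (higher E°), Pb²⁺/Pb the anode: E°cell = +1.34 − (-0.13) = +1.47 V, n = 6.
Overall: Cr₂O₇²⁻(aq) + 14 H⁺(aq) + 3 Pb(s) → 2 Cr³⁺(aq) + 7 H₂O(l) + 3 Pb²⁺(aq)
Q = [Cr³⁺]^2·[Pb²⁺]^3 / ([Cr₂O₇²⁻]·[H⁺]^14); log Q = 25.720.
E = E° − (0.0592/n) log Q = +1.47 − (0.0592/6)(25.720) = +1.216 V.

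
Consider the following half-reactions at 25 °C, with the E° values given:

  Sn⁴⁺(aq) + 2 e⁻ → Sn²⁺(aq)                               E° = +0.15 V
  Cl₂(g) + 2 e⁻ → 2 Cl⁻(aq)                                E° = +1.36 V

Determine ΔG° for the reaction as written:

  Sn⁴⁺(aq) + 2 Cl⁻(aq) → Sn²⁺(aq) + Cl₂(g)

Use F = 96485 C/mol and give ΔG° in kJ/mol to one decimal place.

+233.5 kJ/mol

As written, Sn⁴⁺/Sn²⁺ is reduced (cathode) and Cl₂/Cl⁻ is oxidised (anode), so E°cell = (+0.15) − (+1.36) = -1.21 V.
Balancing electrons gives n = 2.
ΔG° = −nFE° = −(2)(96485)(-1.21) = 233,494 J = +233.5 kJ/mol.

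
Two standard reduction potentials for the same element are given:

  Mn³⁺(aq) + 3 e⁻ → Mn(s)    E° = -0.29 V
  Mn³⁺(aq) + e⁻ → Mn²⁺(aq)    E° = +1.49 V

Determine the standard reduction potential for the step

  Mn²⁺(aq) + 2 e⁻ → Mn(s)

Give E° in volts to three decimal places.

Sequential free energies add, so n₃E°₃ = n₁E°₁ + n₂E°₂.
With n₃ = 3, and the known step contributing 1×(+1.49) V, the unknown satisfies 2·E° = 3×(-0.29) − 1×(+1.49) = -2.360.
E° = -2.360 / 2 = -1.180 V.

-1.180 V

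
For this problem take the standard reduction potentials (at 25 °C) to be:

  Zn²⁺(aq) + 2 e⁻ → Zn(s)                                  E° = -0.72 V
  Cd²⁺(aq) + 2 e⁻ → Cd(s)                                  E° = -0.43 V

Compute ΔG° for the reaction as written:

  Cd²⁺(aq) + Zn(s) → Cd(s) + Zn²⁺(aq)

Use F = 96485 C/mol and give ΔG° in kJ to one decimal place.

-56.0 kJ

As written, Cd²⁺/Cd is reduced (cathode) and Zn²⁺/Zn is oxidised (anode), so E°cell = (-0.43) − (-0.72) = +0.29 V.
Balancing electrons gives n = 2.
ΔG° = −nFE° = −(2)(96485)(+0.29) = -55,961 J = -56.0 kJ.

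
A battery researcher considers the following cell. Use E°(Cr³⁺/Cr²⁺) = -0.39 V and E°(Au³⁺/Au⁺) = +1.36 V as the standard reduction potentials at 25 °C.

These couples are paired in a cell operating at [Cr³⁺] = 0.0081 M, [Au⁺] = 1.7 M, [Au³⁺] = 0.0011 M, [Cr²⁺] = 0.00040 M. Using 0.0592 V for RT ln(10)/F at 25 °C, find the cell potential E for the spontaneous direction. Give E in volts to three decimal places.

Au³⁺/Au⁺ is the cathode (higher E°), Cr³⁺/Cr²⁺ the anode: E°cell = +1.36 − (-0.39) = +1.75 V, n = 2.
Overall: Au³⁺(aq) + 2 Cr²⁺(aq) → Au⁺(aq) + 2 Cr³⁺(aq)
Q = [Au⁺]·[Cr³⁺]^2 / ([Au³⁺]·[Cr²⁺]^2); log Q = 5.802.
E = E° − (0.0592/n) log Q = +1.75 − (0.0592/2)(5.802) = +1.578 V.

+1.578 V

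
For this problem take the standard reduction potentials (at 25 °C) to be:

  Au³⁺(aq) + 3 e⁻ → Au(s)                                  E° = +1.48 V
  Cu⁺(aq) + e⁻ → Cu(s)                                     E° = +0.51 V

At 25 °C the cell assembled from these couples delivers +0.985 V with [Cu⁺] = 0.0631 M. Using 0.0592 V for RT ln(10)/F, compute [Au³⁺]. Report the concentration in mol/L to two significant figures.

Au³⁺/Au is the cathode, Cu⁺/Cu the anode: E°cell = +0.97 V, n = 3.
Overall reaction: Au³⁺(aq) + 3 Cu(s) → Au(s) + 3 Cu⁺(aq); Q = [Cu⁺]^3/[Au³⁺]^1.
From E = E° − (0.0592/n) log Q: log Q = (E° − E)·n/0.0592 = (+0.97 − (+0.985))·3/0.0592 = -0.7601.
So 1·log[Au³⁺] = 3·log(0.0631) − log Q = -3.5999 − (-0.7601) = -2.8398; [Au³⁺] = 10^(-2.8398) ≈ 0.0014 M.

0.0014 M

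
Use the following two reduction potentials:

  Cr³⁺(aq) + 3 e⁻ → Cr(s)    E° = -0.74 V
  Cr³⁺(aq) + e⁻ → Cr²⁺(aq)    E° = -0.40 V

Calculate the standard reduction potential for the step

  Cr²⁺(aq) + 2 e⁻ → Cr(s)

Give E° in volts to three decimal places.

-0.910 V

Sequential free energies add, so n₃E°₃ = n₁E°₁ + n₂E°₂.
With n₃ = 3, and the known step contributing 1×(-0.40) V, the unknown satisfies 2·E° = 3×(-0.74) − 1×(-0.40) = -1.820.
E° = -1.820 / 2 = -0.910 V.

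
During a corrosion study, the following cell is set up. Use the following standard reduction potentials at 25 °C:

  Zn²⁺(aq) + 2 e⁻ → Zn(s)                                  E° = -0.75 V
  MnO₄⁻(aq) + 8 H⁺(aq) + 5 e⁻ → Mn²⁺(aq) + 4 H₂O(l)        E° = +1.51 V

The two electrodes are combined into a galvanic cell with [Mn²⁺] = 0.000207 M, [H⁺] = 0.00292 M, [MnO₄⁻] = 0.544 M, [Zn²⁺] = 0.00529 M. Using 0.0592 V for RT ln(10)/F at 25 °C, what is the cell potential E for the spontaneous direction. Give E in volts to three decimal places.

MnO₄⁻/Mn²⁺ is the cathode (higher E°), Zn²⁺/Zn the anode: E°cell = +1.51 − (-0.75) = +2.26 V, n = 10.
Overall: 2 MnO₄⁻(aq) + 16 H⁺(aq) + 5 Zn(s) → 2 Mn²⁺(aq) + 8 H₂O(l) + 5 Zn²⁺(aq)
Q = [Mn²⁺]^2·[Zn²⁺]^5 / ([MnO₄⁻]^2·[H⁺]^16); log Q = 22.332.
E = E° − (0.0592/n) log Q = +2.26 − (0.0592/10)(22.332) = +2.128 V.

+2.128 V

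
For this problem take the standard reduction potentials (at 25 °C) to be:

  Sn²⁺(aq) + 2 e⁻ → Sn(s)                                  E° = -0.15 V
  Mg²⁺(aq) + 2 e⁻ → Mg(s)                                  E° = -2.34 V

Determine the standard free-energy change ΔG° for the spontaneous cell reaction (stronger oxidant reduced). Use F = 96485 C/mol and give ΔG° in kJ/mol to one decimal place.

Sn²⁺/Sn (E° = -0.15 V) is the cathode; Mg²⁺/Mg (E° = -2.34 V) is the anode, so E°cell = +2.19 V.
Balancing electrons gives n = 2 (lcm of 2 and 2).
ΔG° = −nFE° = −(2)(96485)(+2.19) = -422,604 J = -422.6 kJ/mol.

-422.6 kJ/mol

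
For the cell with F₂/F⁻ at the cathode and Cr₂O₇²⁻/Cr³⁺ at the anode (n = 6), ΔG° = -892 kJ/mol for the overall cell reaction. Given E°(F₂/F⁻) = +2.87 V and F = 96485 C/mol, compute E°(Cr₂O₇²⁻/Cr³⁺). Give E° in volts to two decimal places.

E°cell = −ΔG°/(nF) = −(-892×10³)/((6)(96485)) = +1.541 V.
Since F₂/F⁻ is the cathode and Cr₂O₇²⁻/Cr³⁺ the anode, E°cell = E°(F₂/F⁻) − E°(Cr₂O₇²⁻/Cr³⁺).
So E°(Cr₂O₇²⁻/Cr³⁺) = E°(F₂/F⁻) − E°cell = (+2.87) − (+1.541) = +1.33 V.

+1.33 V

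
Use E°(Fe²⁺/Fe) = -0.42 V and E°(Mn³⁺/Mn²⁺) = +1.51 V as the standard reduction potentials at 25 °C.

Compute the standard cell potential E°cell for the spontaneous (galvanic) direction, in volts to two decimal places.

+1.93 V

The Mn³⁺/Mn²⁺ couple has the higher reduction potential, so it is the cathode; Fe²⁺/Fe is oxidised at the anode.
E°cell = E°(cathode) − E°(anode) = (+1.51) − (-0.42) = +1.93 V.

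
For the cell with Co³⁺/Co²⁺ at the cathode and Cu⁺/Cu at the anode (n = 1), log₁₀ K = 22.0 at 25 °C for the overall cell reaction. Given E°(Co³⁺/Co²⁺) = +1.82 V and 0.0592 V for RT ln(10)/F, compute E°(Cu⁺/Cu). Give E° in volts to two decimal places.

+0.52 V

E°cell = (0.0592/n)·log K = (0.0592/1)(22.0) = +1.302 V.
Since Co³⁺/Co²⁺ is the cathode and Cu⁺/Cu the anode, E°cell = E°(Co³⁺/Co²⁺) − E°(Cu⁺/Cu).
So E°(Cu⁺/Cu) = E°(Co³⁺/Co²⁺) − E°cell = (+1.82) − (+1.302) = +0.52 V.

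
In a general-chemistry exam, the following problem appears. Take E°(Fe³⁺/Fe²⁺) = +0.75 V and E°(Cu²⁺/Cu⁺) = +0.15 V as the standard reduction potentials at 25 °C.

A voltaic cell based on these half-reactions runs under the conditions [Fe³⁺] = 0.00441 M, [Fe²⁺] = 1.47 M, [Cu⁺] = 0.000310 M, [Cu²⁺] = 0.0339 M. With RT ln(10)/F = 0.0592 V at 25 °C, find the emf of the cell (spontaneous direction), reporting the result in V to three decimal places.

+0.330 V

Fe³⁺/Fe²⁺ is the cathode (higher E°), Cu²⁺/Cu⁺ the anode: E°cell = +0.75 − (+0.15) = +0.60 V, n = 1.
Overall: Fe³⁺(aq) + Cu⁺(aq) → Fe²⁺(aq) + Cu²⁺(aq)
Q = [Fe²⁺]·[Cu²⁺] / ([Fe³⁺]·[Cu⁺]); log Q = 4.562.
E = E° − (0.0592/n) log Q = +0.60 − (0.0592/1)(4.562) = +0.330 V.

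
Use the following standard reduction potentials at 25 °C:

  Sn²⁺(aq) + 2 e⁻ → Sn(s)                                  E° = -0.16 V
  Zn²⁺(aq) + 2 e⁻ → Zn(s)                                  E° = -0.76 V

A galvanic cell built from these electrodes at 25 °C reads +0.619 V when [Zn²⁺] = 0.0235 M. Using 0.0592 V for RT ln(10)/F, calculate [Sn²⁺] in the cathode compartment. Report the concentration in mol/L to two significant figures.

Sn²⁺/Sn is the cathode, Zn²⁺/Zn the anode: E°cell = +0.60 V, n = 2.
Overall reaction: Sn²⁺(aq) + Zn(s) → Sn(s) + Zn²⁺(aq); Q = [Zn²⁺]^1/[Sn²⁺]^1.
From E = E° − (0.0592/n) log Q: log Q = (E° − E)·n/0.0592 = (+0.60 − (+0.619))·2/0.0592 = -0.6419.
So 1·log[Sn²⁺] = 1·log(0.0235) − log Q = -1.6289 − (-0.6419) = -0.9870; [Sn²⁺] = 10^(-0.9870) ≈ 0.10 M.

0.10 M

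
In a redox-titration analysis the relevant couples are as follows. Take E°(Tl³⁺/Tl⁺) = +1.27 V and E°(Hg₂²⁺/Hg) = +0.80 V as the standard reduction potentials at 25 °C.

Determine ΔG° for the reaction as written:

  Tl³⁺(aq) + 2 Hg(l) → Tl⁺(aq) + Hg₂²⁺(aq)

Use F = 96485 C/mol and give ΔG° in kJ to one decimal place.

-90.7 kJ

As written, Tl³⁺/Tl⁺ is reduced (cathode) and Hg₂²⁺/Hg is oxidised (anode), so E°cell = (+1.27) − (+0.80) = +0.47 V.
Balancing electrons gives n = 2.
ΔG° = −nFE° = −(2)(96485)(+0.47) = -90,696 J = -90.7 kJ.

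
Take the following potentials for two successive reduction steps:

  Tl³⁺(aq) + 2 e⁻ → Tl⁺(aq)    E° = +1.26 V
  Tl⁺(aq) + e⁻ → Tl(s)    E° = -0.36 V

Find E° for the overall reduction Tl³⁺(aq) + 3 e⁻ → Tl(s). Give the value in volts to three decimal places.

Since ΔG° = −nFE° is additive over sequential reductions, n₃E°₃ = n₁E°₁ + n₂E°₂.
E°₃ = (2×+1.26 + 1×-0.36) / 3 = (+2.160) / 3 = +0.720 V.
Simply averaging or adding the two E° values would be wrong; the electron-weighted sum is required.

+0.720 V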